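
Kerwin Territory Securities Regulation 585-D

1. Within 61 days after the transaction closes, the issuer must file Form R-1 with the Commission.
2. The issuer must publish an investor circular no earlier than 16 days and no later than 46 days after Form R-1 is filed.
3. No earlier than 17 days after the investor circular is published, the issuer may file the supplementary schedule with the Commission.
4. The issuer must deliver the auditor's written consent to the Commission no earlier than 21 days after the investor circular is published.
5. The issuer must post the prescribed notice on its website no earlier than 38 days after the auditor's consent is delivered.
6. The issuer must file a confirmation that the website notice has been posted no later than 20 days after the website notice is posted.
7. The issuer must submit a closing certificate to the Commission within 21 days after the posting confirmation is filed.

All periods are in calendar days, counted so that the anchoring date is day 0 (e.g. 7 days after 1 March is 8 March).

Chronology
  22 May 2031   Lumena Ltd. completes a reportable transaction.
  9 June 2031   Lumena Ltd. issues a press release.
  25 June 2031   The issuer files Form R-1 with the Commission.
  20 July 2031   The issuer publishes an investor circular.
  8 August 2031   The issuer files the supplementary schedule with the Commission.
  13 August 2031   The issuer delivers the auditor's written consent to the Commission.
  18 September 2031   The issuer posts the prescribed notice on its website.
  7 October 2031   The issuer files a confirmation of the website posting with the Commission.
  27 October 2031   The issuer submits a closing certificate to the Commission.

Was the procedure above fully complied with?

Step 1: 61 days after 22 May 2031 (when the transaction closes) is 22 July 2031; done 25 June 2031 — timely.
Step 2: the window is 16–46 days after 25 June 2031 (when Form R-1 is filed), so 11 July 2031 through 10 August 2031; done 20 July 2031, which is between those dates.
Step 3: the earliest permitted date is 17 days after 20 July 2031 (when the investor circular is published), i.e. 6 August 2031; done 8 August 2031 — permitted.
Step 4: the earliest permitted date is 21 days after 20 July 2031 (when the investor circular is published), i.e. 10 August 2031; done 13 August 2031 — permitted.
Step 5: the earliest permitted date is 38 days after 13 August 2031 (when the auditor's consent is delivered), i.e. 20 September 2031; acted on 18 September 2031, 2 days prematurely.

No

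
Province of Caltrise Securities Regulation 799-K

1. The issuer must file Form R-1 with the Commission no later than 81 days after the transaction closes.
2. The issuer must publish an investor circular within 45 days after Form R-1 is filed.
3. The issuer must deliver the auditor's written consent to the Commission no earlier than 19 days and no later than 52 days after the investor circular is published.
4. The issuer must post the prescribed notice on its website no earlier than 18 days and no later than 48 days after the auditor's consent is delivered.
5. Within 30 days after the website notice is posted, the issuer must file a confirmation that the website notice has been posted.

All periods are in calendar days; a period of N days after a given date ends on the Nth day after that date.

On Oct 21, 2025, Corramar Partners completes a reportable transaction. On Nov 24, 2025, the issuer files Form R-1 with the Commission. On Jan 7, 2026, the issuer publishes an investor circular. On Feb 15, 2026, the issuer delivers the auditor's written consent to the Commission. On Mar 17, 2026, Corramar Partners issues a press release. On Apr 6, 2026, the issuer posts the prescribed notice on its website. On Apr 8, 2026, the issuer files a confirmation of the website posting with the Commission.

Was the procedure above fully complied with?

Step 1 — counting 81 days from Oct 21, 2025 (when the transaction closes) gives a deadline of Jan 10, 2026; Nov 24, 2025 is within that limit.
Step 2 — counting 45 days from Nov 24, 2025 (when Form R-1 is filed) gives a deadline of Jan 8, 2026; completed Jan 7, 2026, before the deadline.
Step 3 — 19 and 52 days from Jan 7, 2026 (when the investor circular is published) are Jan 26, 2026 and Feb 28, 2026 respectively; Feb 15, 2026 falls inside that range.
Step 4 — 18 and 48 days from Feb 15, 2026 (when the auditor's consent is delivered) are Mar 5, 2026 and Apr 4, 2026 respectively; done Apr 6, 2026 — 2 days after the window closed.
Later steps need not be reached.

No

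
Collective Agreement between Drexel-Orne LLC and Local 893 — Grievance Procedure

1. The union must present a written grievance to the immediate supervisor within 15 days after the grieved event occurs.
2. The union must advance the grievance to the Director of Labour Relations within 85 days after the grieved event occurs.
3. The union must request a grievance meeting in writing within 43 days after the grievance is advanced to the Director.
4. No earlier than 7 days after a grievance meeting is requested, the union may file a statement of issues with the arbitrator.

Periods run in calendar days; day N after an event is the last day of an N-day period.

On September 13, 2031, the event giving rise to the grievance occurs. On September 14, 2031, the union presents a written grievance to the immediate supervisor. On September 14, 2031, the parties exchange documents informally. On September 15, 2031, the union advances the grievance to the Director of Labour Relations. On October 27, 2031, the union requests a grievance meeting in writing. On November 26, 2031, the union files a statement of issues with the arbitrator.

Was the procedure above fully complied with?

(1) due by September 13, 2031 + 15 days = September 28, 2031; September 14, 2031 is within that limit.
(2) due by September 13, 2031 + 85 days = December 7, 2031; done September 15, 2031 — timely.
(3) due by September 15, 2031 + 43 days = October 28, 2031; done October 27, 2031 — timely.
(4) permitted from October 27, 2031 + 7 days = November 3, 2031 onward; done November 26, 2031 — permitted.

Yes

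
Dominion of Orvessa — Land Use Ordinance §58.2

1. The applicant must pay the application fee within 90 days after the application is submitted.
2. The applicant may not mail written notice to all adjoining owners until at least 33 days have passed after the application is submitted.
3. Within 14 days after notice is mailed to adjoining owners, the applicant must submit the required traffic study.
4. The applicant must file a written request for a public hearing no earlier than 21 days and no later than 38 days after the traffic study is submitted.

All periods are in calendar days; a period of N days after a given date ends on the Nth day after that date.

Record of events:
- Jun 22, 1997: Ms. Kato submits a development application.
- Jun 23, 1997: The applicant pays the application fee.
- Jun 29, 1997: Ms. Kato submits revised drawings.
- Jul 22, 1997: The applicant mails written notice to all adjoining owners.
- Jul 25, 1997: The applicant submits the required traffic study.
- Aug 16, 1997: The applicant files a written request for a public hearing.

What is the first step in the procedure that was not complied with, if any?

Step 2

Step 1 — counting 90 days from Jun 22, 1997 (when the application is submitted) gives a deadline of Sep 20, 1997; done Jun 23, 1997 — timely.
Step 2 — must wait 33 days from Jun 22, 1997 (when the application is submitted), so not before Jul 25, 1997; Jul 22, 1997 is 3 days before the earliest permitted date.
That is the first point of non-compliance.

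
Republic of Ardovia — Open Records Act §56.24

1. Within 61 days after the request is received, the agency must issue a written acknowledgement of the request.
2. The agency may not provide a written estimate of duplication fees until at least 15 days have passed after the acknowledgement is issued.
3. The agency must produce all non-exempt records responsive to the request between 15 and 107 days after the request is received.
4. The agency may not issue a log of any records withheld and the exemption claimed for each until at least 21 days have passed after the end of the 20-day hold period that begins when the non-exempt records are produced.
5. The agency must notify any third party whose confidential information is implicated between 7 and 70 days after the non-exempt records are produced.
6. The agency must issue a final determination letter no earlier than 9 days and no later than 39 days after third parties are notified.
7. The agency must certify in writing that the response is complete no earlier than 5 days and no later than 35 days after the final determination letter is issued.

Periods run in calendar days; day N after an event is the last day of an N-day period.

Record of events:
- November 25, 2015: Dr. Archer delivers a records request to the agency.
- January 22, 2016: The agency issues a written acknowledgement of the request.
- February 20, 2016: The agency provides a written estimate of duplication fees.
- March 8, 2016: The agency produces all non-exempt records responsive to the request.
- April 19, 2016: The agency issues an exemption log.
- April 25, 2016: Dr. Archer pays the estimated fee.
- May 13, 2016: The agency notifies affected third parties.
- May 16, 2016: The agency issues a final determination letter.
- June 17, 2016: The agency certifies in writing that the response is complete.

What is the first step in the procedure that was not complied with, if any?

Step 1: 61 days after November 25, 2015 (when the request is received) is January 25, 2016; done January 22, 2016 — timely.
Step 2: the earliest permitted date is 15 days after January 22, 2016 (when the acknowledgement is issued), i.e. February 6, 2016; done February 20, 2016 — permitted.
Step 3: the window is 15–107 days after November 25, 2015 (when the request is received), so December 10, 2015 through March 11, 2016; March 8, 2016 falls inside that range.
Step 4: the earliest permitted date is 21 days after March 28, 2016 (end of the 20-day hold period, which began when the non-exempt records are produced on March 8, 2016), i.e. April 18, 2016; done April 19, 2016 — permitted.
Step 5: the window is 7–70 days after March 8, 2016 (when the non-exempt records are produced), so March 15, 2016 through May 17, 2016; May 13, 2016 falls inside that range.
Step 6: the window is 9–39 days after May 13, 2016 (when third parties are notified), so May 22, 2016 through June 21, 2016; done May 16, 2016 — 6 days before the window opened.
Later steps need not be reached.

Step 6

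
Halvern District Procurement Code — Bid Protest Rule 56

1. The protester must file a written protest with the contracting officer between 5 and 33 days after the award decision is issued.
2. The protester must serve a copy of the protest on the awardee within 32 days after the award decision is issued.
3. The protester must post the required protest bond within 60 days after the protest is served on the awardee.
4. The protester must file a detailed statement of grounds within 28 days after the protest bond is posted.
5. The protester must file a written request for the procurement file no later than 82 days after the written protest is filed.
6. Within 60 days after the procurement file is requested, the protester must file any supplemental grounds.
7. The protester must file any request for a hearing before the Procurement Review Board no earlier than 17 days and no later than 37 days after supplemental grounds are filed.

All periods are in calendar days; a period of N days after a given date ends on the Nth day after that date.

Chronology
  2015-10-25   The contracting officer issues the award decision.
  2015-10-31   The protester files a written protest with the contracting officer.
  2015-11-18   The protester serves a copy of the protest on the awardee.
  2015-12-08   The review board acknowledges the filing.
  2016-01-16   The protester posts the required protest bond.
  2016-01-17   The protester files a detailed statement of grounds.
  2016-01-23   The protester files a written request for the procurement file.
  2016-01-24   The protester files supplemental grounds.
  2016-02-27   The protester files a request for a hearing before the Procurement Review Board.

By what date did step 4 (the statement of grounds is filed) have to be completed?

Step 4 runs from 2016-01-16, when the protest bond is posted. 28 days after 2016-01-16 is 2016-02-13.

2016-02-13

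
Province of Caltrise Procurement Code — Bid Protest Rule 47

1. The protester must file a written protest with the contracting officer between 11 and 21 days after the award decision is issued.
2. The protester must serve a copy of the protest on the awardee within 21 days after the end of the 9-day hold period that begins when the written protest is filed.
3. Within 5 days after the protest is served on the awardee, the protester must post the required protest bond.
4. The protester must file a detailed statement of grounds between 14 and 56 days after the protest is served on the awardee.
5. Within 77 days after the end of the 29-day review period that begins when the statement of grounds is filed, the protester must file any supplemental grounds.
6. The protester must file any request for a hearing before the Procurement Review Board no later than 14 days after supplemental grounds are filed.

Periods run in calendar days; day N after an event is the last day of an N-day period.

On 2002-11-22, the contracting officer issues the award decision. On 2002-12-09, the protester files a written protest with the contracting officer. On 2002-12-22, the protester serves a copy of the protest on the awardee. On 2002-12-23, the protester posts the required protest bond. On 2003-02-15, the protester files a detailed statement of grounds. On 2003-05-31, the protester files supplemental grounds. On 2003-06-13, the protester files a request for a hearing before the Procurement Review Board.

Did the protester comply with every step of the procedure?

Step 1 — 11 and 21 days from 2002-11-22 (when the award decision is issued) are 2002-12-03 and 2002-12-13 respectively; done 2002-12-09, which is between those dates.
Step 2 — counting 21 days from 2002-12-18 (end of the 9-day hold period, which began when the written protest is filed on 2002-12-09) gives a deadline of 2003-01-08; 2002-12-22 is within that limit.
Step 3 — counting 5 days from 2002-12-22 (when the protest is served on the awardee) gives a deadline of 2002-12-27; 2002-12-23 is within that limit.
Step 4 — 14 and 56 days from 2002-12-22 (when the protest is served on the awardee) are 2003-01-05 and 2003-02-16 respectively; done 2003-02-15 — within the window.
Step 5 — counting 77 days from 2003-03-16 (end of the 29-day review period, which began when the statement of grounds is filed on 2003-02-15) gives a deadline of 2003-06-01; 2003-05-31 is within that limit.
Step 6 — counting 14 days from 2003-05-31 (when supplemental grounds are filed) gives a deadline of 2003-06-14; done 2003-06-13 — timely.

Yes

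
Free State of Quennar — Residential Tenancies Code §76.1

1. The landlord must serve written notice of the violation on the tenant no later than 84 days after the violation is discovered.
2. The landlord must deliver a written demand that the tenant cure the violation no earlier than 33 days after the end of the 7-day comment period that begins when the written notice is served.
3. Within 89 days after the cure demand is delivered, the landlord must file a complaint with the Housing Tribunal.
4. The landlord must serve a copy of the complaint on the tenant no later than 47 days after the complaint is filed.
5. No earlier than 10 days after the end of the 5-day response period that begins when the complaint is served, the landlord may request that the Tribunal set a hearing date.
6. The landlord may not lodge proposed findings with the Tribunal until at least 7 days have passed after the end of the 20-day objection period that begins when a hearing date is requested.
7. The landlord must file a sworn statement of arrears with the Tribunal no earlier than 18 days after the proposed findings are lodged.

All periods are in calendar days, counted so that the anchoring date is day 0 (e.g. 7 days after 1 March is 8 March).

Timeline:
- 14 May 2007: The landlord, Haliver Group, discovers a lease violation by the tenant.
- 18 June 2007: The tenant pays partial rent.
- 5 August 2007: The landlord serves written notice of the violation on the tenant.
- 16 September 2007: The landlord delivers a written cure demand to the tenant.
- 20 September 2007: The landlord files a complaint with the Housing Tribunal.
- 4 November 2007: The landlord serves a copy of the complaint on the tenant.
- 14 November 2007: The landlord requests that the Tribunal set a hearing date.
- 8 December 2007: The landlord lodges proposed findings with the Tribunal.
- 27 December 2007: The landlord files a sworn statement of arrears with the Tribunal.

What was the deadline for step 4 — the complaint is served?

6 November 2007

Step 4 runs from 20 September 2007, when the complaint is filed. 47 days after 20 September 2007 is 6 November 2007.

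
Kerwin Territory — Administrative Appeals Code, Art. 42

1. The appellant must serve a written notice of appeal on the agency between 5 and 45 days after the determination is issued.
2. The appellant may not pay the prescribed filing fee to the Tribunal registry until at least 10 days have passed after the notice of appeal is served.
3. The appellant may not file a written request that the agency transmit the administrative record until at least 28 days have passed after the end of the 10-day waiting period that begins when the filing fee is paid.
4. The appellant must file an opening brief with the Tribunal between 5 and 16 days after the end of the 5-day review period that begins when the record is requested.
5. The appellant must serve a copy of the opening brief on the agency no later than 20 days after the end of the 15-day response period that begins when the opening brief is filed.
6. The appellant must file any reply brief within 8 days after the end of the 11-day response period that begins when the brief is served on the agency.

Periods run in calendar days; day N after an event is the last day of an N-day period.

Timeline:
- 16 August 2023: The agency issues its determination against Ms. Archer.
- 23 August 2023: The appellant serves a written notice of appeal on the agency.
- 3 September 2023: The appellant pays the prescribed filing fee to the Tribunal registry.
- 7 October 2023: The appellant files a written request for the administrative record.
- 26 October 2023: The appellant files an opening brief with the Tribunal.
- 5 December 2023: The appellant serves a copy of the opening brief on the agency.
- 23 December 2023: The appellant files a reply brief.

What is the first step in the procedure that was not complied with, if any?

Step 1 — 5 and 45 days from 16 August 2023 (when the determination is issued) are 21 August 2023 and 30 September 2023 respectively; done 23 August 2023, which is between those dates.
Step 2 — must wait 10 days from 23 August 2023 (when the notice of appeal is served), so not before 2 September 2023; 3 September 2023 is on or after that date.
Step 3 — must wait 28 days from 13 September 2023 (end of the 10-day waiting period, which began when the filing fee is paid on 3 September 2023), so not before 11 October 2023; done 7 October 2023 — 4 days too early.
No need to go further; step 3 was not satisfied.

Step 3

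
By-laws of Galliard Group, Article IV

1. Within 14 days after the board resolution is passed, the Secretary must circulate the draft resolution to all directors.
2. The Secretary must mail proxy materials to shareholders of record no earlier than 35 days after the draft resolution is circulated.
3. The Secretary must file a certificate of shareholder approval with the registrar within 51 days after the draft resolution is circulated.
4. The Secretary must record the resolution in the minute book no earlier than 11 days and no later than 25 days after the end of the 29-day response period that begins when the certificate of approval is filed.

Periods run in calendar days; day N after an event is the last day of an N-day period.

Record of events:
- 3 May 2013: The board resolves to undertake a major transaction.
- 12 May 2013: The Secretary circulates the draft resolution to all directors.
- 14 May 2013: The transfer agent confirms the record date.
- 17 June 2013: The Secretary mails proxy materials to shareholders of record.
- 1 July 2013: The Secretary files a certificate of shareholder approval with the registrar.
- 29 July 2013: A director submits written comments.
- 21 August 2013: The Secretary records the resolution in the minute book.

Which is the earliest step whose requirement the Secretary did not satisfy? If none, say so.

(1) due by 3 May 2013 + 14 days = 17 May 2013; completed 12 May 2013, before the deadline.
(2) permitted from 12 May 2013 + 35 days = 16 June 2013 onward; done 17 June 2013, after the minimum wait.
(3) due by 12 May 2013 + 51 days = 2 July 2013; done 1 July 2013 — timely.
(4) the permitted window runs from 30 July 2013 + 11 = 10 August 2013 to 30 July 2013 + 25 = 24 August 2013; done 21 August 2013 — within the window.

None — every step was satisfied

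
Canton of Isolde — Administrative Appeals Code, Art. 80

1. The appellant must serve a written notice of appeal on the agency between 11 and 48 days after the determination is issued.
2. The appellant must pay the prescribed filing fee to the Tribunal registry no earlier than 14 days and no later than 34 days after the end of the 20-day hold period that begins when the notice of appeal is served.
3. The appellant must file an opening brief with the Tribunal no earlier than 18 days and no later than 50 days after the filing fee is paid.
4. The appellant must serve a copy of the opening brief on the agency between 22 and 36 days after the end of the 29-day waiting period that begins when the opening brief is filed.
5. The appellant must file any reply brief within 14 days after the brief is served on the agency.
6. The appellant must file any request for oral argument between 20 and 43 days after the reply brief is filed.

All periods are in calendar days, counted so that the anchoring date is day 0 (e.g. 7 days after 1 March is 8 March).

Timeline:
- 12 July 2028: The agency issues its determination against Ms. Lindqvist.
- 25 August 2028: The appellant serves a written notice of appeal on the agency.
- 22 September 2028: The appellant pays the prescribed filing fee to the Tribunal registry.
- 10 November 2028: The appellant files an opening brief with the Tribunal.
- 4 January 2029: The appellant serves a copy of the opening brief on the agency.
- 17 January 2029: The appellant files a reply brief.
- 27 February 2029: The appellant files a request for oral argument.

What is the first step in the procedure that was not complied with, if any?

Step 1: the window is 11–48 days after 12 July 2028 (when the determination is issued), so 23 July 2028 through 29 August 2028; 25 August 2028 falls inside that range.
Step 2: the window is 14–34 days after 14 September 2028 (end of the 20-day hold period, which began when the notice of appeal is served on 25 August 2028), so 28 September 2028 through 18 October 2028; done 22 September 2028 — 6 days before the window opened.
Later steps need not be reached.

Step 2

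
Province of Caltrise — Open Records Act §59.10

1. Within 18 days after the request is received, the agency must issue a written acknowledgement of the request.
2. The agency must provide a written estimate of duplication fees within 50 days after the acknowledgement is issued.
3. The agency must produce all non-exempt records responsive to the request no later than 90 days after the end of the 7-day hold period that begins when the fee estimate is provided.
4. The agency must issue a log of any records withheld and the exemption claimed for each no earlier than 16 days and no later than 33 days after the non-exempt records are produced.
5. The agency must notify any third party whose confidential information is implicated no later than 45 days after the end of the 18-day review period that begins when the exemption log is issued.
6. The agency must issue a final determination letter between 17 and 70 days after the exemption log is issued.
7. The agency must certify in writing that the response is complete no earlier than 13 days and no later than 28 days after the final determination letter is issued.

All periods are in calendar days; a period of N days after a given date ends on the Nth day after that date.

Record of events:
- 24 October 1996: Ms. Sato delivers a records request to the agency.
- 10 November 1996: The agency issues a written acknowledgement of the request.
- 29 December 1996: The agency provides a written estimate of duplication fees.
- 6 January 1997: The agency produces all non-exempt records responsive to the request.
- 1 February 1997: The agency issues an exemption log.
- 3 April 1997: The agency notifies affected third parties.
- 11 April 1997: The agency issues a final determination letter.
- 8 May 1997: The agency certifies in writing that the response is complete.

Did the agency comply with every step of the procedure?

Step 1: 18 days after 24 October 1996 (when the request is received) is 11 November 1996; done 10 November 1996 — timely.
Step 2: 50 days after 10 November 1996 (when the acknowledgement is issued) is 30 December 1996; completed 29 December 1996, before the deadline.
Step 3: 90 days after 5 January 1997 (end of the 7-day hold period, which began when the fee estimate is provided on 29 December 1996) is 5 April 1997; done 6 January 1997 — timely.
Step 4: the window is 16–33 days after 6 January 1997 (when the non-exempt records are produced), so 22 January 1997 through 8 February 1997; done 1 February 1997, which is between those dates.
Step 5: 45 days after 19 February 1997 (end of the 18-day review period, which began when the exemption log is issued on 1 February 1997) is 5 April 1997; completed 3 April 1997, before the deadline.
Step 6: the window is 17–70 days after 1 February 1997 (when the exemption log is issued), so 18 February 1997 through 12 April 1997; done 11 April 1997 — within the window.
Step 7: the window is 13–28 days after 11 April 1997 (when the final determination letter is issued), so 24 April 1997 through 9 May 1997; 8 May 1997 falls inside that range.

Yes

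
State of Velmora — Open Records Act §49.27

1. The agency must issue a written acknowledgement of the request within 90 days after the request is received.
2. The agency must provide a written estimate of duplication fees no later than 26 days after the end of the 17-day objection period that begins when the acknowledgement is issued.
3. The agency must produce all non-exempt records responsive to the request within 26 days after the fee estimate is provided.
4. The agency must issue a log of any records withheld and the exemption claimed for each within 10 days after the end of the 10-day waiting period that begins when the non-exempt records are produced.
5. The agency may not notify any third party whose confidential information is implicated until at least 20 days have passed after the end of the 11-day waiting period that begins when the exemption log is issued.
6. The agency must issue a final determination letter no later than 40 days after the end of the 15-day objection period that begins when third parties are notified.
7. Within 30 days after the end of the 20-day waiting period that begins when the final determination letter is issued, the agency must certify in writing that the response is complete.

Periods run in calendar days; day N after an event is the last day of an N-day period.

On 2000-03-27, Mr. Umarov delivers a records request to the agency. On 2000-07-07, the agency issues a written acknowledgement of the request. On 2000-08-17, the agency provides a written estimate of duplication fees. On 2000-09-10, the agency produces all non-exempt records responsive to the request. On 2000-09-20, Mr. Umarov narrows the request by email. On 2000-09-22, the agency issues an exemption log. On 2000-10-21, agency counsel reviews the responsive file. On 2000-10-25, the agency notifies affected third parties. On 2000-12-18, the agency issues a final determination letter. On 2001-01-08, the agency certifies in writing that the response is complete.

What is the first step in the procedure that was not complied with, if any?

(1) due by 2000-03-27 + 90 days = 2000-06-25; done 2000-07-07 — 12 days late.
No need to go further; step 1 was not satisfied.

Step 1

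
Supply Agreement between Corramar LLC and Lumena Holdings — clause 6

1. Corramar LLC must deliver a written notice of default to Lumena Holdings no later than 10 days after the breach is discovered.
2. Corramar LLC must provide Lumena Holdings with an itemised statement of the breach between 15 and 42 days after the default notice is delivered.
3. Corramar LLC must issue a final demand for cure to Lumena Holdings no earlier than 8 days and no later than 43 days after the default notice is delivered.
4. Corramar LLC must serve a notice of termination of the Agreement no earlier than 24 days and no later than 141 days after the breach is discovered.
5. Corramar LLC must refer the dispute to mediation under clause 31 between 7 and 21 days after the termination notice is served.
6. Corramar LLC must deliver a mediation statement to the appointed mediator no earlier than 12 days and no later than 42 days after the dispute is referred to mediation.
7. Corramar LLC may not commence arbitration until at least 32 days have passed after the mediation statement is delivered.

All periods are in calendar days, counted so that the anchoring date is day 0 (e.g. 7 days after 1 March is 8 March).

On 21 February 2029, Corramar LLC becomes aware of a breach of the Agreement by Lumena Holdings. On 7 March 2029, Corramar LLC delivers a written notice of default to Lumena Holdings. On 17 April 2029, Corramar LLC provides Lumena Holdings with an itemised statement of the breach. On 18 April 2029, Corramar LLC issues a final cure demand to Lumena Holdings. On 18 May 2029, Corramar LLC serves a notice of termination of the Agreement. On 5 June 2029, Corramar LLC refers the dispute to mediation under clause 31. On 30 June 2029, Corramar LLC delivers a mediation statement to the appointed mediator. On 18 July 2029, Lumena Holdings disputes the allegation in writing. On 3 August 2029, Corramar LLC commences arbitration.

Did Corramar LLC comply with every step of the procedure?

(1) due by 21 February 2029 + 10 days = 3 March 2029; done 7 March 2029 — 4 days late.
The procedure was therefore not followed at step 1.

No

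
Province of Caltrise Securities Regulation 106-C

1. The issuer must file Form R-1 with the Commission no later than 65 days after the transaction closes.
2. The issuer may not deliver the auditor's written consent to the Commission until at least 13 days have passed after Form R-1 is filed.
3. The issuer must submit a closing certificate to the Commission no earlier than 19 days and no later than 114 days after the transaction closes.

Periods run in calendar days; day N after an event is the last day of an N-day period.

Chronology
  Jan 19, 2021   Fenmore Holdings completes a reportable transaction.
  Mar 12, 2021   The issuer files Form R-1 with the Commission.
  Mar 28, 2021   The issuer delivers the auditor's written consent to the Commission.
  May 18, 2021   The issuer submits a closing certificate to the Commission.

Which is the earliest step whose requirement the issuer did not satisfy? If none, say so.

Step 1 — counting 65 days from Jan 19, 2021 (when the transaction closes) gives a deadline of Mar 25, 2021; completed Mar 12, 2021, before the deadline.
Step 2 — must wait 13 days from Mar 12, 2021 (when Form R-1 is filed), so not before Mar 25, 2021; done Mar 28, 2021 — permitted.
Step 3 — 19 and 114 days from Jan 19, 2021 (when the transaction closes) are Feb 7, 2021 and May 13, 2021 respectively; May 18, 2021 is 5 days past the end of the window.
The analysis stops there.

Step 3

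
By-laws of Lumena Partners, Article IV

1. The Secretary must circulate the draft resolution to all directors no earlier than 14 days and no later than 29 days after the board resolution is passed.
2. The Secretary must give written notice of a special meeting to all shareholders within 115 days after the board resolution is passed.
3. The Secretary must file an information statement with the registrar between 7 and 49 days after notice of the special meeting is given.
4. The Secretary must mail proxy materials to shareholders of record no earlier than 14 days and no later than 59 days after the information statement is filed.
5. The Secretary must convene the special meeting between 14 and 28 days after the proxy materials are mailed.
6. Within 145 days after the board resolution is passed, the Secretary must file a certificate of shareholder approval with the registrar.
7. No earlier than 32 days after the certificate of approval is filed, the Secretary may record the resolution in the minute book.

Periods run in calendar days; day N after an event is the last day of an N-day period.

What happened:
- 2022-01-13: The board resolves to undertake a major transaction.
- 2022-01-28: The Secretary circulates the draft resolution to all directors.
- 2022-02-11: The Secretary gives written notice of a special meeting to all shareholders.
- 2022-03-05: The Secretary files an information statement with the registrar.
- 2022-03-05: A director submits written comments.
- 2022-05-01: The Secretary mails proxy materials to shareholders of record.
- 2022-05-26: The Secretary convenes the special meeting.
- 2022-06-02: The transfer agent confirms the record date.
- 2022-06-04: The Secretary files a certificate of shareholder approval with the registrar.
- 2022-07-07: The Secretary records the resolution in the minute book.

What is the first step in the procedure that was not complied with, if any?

None — every step was satisfied

Step 1 — 14 and 29 days from 2022-01-13 (when the board resolution is passed) are 2022-01-27 and 2022-02-11 respectively; 2022-01-28 falls inside that range.
Step 2 — counting 115 days from 2022-01-13 (when the board resolution is passed) gives a deadline of 2022-05-08; completed 2022-02-11, before the deadline.
Step 3 — 7 and 49 days from 2022-02-11 (when notice of the special meeting is given) are 2022-02-18 and 2022-04-01 respectively; done 2022-03-05 — within the window.
Step 4 — 14 and 59 days from 2022-03-05 (when the information statement is filed) are 2022-03-19 and 2022-05-03 respectively; done 2022-05-01, which is between those dates.
Step 5 — 14 and 28 days from 2022-05-01 (when the proxy materials are mailed) are 2022-05-15 and 2022-05-29 respectively; 2022-05-26 falls inside that range.
Step 6 — counting 145 days from 2022-01-13 (when the board resolution is passed) gives a deadline of 2022-06-07; 2022-06-04 is within that limit.
Step 7 — must wait 32 days from 2022-06-04 (when the certificate of approval is filed), so not before 2022-07-06; 2022-07-07 is on or after that date.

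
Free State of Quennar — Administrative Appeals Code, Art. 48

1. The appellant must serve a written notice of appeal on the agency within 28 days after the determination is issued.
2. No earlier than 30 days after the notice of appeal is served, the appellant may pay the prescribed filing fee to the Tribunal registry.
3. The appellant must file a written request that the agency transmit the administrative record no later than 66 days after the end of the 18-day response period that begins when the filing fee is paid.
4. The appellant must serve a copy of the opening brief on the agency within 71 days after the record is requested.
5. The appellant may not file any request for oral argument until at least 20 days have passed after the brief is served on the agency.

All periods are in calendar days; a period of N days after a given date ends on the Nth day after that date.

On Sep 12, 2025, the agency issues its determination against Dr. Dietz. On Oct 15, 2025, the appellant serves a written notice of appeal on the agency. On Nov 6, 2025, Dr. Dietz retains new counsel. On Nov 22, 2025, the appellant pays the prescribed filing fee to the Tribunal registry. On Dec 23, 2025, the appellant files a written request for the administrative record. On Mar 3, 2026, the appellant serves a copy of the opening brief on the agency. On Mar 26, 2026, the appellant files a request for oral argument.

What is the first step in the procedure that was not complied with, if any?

(1) due by Sep 12, 2025 + 28 days = Oct 10, 2025; Oct 15, 2025 misses that deadline by 5 days.

Step 1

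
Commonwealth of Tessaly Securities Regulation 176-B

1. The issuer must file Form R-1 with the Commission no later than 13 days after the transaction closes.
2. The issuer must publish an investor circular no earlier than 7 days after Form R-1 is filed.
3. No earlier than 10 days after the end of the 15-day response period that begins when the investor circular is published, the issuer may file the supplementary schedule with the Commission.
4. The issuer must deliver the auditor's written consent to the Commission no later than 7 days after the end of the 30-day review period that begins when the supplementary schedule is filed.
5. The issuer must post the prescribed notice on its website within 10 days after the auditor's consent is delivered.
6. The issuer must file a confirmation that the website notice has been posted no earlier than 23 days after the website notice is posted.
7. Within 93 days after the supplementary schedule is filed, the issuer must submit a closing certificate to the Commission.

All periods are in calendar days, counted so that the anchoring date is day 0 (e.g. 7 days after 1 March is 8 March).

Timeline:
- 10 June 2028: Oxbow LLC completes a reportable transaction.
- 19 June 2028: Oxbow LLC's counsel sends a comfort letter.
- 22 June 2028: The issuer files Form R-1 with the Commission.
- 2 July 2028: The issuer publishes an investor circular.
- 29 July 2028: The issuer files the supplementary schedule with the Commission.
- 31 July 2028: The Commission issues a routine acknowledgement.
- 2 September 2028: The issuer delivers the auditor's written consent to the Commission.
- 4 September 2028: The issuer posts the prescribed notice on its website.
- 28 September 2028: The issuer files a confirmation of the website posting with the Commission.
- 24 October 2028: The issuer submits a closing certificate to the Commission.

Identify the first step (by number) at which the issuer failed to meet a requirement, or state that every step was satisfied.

None — every step was satisfied

Step 1 — counting 13 days from 10 June 2028 (when the transaction closes) gives a deadline of 23 June 2028; done 22 June 2028 — timely.
Step 2 — must wait 7 days from 22 June 2028 (when Form R-1 is filed), so not before 29 June 2028; 2 July 2028 is on or after that date.
Step 3 — must wait 10 days from 17 July 2028 (end of the 15-day response period, which began when the investor circular is published on 2 July 2028), so not before 27 July 2028; done 29 July 2028 — permitted.
Step 4 — counting 7 days from 28 August 2028 (end of the 30-day review period, which began when the supplementary schedule is filed on 29 July 2028) gives a deadline of 4 September 2028; 2 September 2028 is within that limit.
Step 5 — counting 10 days from 2 September 2028 (when the auditor's consent is delivered) gives a deadline of 12 September 2028; done 4 September 2028 — timely.
Step 6 — must wait 23 days from 4 September 2028 (when the website notice is posted), so not before 27 September 2028; done 28 September 2028, after the minimum wait.
Step 7 — counting 93 days from 29 July 2028 (when the supplementary schedule is filed) gives a deadline of 30 October 2028; completed 24 October 2028, before the deadline.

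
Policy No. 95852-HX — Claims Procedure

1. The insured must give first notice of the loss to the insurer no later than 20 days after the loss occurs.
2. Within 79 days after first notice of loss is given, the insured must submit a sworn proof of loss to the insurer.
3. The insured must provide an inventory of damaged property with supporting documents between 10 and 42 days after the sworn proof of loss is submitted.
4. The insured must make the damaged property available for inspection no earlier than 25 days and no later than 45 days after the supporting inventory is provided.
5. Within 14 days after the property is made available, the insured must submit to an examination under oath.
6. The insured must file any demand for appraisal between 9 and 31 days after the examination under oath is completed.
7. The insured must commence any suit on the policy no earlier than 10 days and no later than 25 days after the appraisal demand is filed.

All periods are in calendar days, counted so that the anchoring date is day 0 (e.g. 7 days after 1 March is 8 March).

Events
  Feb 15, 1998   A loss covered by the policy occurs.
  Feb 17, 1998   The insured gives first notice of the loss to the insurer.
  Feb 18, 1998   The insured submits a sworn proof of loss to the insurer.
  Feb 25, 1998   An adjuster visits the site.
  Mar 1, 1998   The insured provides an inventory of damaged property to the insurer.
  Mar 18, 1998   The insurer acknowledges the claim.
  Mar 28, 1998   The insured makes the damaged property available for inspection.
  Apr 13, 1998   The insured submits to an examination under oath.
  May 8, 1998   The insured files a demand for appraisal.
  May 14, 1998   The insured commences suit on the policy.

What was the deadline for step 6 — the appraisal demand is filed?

May 14, 1998

Step 6 runs from Apr 13, 1998, when the examination under oath is completed. The window is 9–31 days after Apr 13, 1998; it closes on May 14, 1998.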